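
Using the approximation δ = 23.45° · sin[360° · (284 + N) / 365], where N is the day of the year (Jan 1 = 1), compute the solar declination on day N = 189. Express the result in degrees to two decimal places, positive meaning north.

+22.48°

360 × (284 + 189) / 365 = 466.521°; sin(466.521°) = 0.9587.
δ = 23.45 × 0.9587 = 22.482° ≈ +22.48°.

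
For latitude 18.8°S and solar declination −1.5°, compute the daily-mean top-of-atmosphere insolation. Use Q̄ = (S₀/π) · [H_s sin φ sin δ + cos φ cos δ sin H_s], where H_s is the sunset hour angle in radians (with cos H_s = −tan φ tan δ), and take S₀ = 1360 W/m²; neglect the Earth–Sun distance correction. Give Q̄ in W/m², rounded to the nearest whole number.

415 W/m²

The sunset hour angle satisfies cos H_s = −tan φ tan δ = -0.0089, giving H_s = 90.51°. In radians, H_s = 1.5797.
H_s sin φ sin δ = 1.5797 × -0.3223 × -0.0262 = 0.0133.
cos φ cos δ sin H_s = 0.9466 × 0.9997 × 1.0000 = 0.9463.
Q̄ = (1360/π) × (0.0133 + 0.9463) = 432.90 × 0.9596 = 415.41 W/m².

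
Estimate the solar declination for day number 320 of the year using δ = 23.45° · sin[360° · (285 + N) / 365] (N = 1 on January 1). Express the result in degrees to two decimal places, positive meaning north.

-19.60°

360 × (285 + 320) / 365 = 596.712°; sin(596.712°) = -0.8359.
δ = 23.45 × -0.8359 = -19.602° ≈ -19.60°.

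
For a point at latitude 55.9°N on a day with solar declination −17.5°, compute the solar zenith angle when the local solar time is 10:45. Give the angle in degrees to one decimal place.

Hour angle H = 15° × (10.75 − 12) = -18.75°.
cos θ_z = sin φ sin δ + cos φ cos δ cos H = (0.8281)(-0.3007) + (0.5606)(0.9537)(0.9469) = 0.2572.
θ_z = arccos(0.2572) = 75.10°.

75.1°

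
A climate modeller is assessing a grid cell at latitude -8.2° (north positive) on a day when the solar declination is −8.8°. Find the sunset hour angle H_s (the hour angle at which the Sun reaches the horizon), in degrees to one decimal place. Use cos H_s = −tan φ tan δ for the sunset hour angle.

cos H_s = −tan(-8.2°) · tan(-8.8°) = -0.0223, so H_s = arccos(-0.0223) = 91.28°.

91.3°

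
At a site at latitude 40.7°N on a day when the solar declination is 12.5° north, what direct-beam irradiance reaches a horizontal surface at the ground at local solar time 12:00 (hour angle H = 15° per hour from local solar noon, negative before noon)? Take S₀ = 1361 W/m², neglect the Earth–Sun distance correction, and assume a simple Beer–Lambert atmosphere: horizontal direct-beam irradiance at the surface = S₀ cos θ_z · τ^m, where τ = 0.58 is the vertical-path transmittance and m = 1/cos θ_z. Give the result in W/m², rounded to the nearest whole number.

646 W/m²

Hour angle H = 15° × (12 − 12) = 0.00°.
cos θ_z = sin φ sin δ + cos φ cos δ cos H = (0.6521)(0.2164) + (0.7581)(0.9763)(1.0000) = 0.8812.
Air mass m = 1/cos θ_z = 1/0.8812 = 1.135; τ^m = 0.58^1.135 = 0.5389.
Surface direct beam = 1361 × 0.8812 × 0.5389 = 646.31 W/m².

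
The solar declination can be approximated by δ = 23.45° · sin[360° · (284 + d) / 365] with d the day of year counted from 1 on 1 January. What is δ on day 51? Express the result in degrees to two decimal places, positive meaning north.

360 × (284 + 51) / 365 = 330.411°; sin(330.411°) = -0.4938.
δ = 23.45 × -0.4938 = -11.580° ≈ -11.58°.

-11.58°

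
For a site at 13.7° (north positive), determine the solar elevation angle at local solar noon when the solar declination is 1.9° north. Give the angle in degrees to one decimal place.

At local solar noon the hour angle is zero, so the elevation is 90° − |φ − δ| = 90° − |13.7° − (1.9°)| = 90° − 11.8° = 78.2°.

78.2°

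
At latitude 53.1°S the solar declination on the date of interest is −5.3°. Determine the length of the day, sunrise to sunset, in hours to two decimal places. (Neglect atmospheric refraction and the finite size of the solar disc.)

The sunset hour angle satisfies cos H_s = −tan φ tan δ = -0.1236, giving H_s = 97.10°.
Day length = 2 H_s / 15° h⁻¹ = 194.20° / 15 = 12.947 h.

12.95 hours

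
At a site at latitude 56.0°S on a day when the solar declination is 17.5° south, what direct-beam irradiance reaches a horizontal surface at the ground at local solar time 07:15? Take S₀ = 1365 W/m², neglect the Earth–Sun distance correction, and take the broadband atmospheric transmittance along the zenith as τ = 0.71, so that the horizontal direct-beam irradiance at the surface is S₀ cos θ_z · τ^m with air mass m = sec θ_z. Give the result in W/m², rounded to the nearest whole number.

Hour angle H = 15° × (7.25 − 12) = -71.25°.
cos θ_z = sin φ sin δ + cos φ cos δ cos H = (-0.8290)(-0.3007) + (0.5592)(0.9537)(0.3214) = 0.4207.
Air mass m = 1/cos θ_z = 1/0.4207 = 2.377; τ^m = 0.71^2.377 = 0.4430.
Surface direct beam = 1365 × 0.4207 × 0.4430 = 254.40 W/m².

254 W/m²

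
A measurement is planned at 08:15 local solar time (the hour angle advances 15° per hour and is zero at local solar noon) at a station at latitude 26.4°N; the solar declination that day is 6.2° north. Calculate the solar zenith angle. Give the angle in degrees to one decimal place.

57.1°

Hour angle H = 15° × (8.25 − 12) = -56.25°.
With φ = 26.4°, δ = 6.2°, H = -56.25°: sin φ sin δ = 0.0480, cos φ cos δ cos H = 0.4947, so cos θ_z = 0.5427.
θ_z = arccos(0.5427) = 57.13°.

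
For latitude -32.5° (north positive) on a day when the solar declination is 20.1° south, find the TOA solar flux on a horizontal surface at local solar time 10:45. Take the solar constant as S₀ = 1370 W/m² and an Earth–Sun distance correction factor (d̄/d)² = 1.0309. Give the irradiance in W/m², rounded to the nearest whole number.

1320 W/m²

Hour angle H = 15° × (10.75 − 12) = -18.75°.
cos θ_z = sin φ sin δ + cos φ cos δ cos H = (-0.5373)(-0.3437) + (0.8434)(0.9391)(0.9469) = 0.9346.
Top-of-atmosphere irradiance = S₀ (d̄/d)² cos θ_z = 1370 × 1.0309 × 0.9346 = 1319.97 W/m².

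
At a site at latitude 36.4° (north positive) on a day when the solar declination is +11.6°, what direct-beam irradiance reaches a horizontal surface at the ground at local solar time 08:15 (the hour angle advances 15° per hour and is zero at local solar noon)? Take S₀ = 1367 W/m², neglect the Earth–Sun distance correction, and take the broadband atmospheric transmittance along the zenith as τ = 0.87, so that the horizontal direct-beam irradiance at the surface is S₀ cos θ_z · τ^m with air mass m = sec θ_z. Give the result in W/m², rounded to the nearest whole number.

Hour angle H = 15° × (8.25 − 12) = -56.25°.
cos θ_z = sin(36.4°) sin(11.6°) + cos(36.4°) cos(11.6°) cos(-56.25°) = 0.1193 + 0.4380 = 0.5573.
Air mass m = 1/cos θ_z = 1/0.5573 = 1.794; τ^m = 0.87^1.794 = 0.7789.
Surface direct beam = 1367 × 0.5573 × 0.7789 = 593.39 W/m².

593 W/m²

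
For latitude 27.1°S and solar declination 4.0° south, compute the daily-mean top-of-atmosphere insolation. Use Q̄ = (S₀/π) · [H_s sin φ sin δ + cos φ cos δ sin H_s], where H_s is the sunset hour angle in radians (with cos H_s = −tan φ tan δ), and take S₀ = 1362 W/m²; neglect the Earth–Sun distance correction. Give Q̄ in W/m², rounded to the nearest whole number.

407 W/m²

cos H_s = −tan(-27.1°) · tan(-4.0°) = -0.0358, so H_s = arccos(-0.0358) = 92.05°. In radians, H_s = 1.6066.
H_s sin φ sin δ = 1.6066 × -0.4555 × -0.0698 = 0.0511.
cos φ cos δ sin H_s = 0.8902 × 0.9976 × 0.9994 = 0.8875.
Q̄ = (1362/π) × (0.0511 + 0.8875) = 433.54 × 0.9386 = 406.92 W/m².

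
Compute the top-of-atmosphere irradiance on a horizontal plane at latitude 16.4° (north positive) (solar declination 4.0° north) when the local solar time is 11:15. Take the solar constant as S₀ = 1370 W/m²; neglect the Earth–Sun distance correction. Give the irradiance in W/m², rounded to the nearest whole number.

1313 W/m²

Hour angle H = 15° × (11.25 − 12) = -11.25°.
cos θ_z = sin(16.4°) sin(4.0°) + cos(16.4°) cos(4.0°) cos(-11.25°) = 0.0197 + 0.9386 = 0.9583.
Top-of-atmosphere irradiance = S₀ cos θ_z = 1370 × 0.9583 = 1312.87 W/m².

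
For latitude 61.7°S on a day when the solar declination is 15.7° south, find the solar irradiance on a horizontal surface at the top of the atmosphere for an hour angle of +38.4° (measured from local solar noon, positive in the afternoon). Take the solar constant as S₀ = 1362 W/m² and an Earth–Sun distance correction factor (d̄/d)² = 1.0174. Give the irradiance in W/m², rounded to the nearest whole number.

With φ = -61.7°, δ = -15.7°, H = 38.40°: sin φ sin δ = 0.2383, cos φ cos δ cos H = 0.3577, so cos θ_z = 0.5960.
Top-of-atmosphere irradiance = S₀ (d̄/d)² cos θ_z = 1362 × 1.0174 × 0.5960 = 825.88 W/m².

826 W/m²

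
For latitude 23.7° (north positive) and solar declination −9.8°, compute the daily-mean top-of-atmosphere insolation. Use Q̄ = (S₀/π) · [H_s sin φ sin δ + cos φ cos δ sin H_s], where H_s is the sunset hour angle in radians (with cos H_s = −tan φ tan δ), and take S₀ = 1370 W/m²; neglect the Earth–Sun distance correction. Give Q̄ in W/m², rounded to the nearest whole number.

The sunset hour angle satisfies cos H_s = −tan φ tan δ = 0.0758, giving H_s = 85.65°. In radians, H_s = 1.4949.
H_s sin φ sin δ = 1.4949 × 0.4019 × -0.1702 = -0.1023.
cos φ cos δ sin H_s = 0.9157 × 0.9854 × 0.9971 = 0.8997.
Q̄ = (1370/π) × (-0.1023 + 0.8997) = 436.08 × 0.7974 = 347.73 W/m².

348 W/m²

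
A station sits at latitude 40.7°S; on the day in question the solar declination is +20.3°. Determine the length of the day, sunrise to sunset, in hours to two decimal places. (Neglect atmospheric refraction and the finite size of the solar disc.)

The sunset hour angle satisfies cos H_s = −tan φ tan δ = 0.3182, giving H_s = 71.45°.
Day length = 2 H_s / 15° h⁻¹ = 142.90° / 15 = 9.527 h.

9.53 hours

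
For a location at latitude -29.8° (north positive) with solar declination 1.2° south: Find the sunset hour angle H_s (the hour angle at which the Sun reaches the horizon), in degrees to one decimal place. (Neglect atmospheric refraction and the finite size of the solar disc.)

The sunset hour angle satisfies cos H_s = −tan φ tan δ = -0.0120, giving H_s = 90.69°.

90.7°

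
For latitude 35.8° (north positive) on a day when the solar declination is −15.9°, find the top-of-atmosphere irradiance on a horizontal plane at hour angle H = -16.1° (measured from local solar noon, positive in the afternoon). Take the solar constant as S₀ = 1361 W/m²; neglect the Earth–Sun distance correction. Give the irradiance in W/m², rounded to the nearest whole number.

cos θ_z = sin φ sin δ + cos φ cos δ cos H = (0.5850)(-0.2740) + (0.8111)(0.9617)(0.9608) = 0.5892.
Top-of-atmosphere irradiance = S₀ cos θ_z = 1361 × 0.5892 = 801.90 W/m².

802 W/m²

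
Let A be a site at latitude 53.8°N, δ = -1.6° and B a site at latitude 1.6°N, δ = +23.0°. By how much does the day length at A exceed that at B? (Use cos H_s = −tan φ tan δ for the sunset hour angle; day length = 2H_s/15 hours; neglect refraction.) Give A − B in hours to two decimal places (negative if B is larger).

A: H_s = arccos(−tan 53.8° · tan -1.6°) = 87.81°, so 2H_s/15 = 11.7080 h.
B: H_s = arccos(−tan 1.6° · tan 23.0°) = 90.68°, so 2H_s/15 = 12.0907 h.
A − B = 11.7080 − 12.0907 = -0.3827 h.

-0.38 h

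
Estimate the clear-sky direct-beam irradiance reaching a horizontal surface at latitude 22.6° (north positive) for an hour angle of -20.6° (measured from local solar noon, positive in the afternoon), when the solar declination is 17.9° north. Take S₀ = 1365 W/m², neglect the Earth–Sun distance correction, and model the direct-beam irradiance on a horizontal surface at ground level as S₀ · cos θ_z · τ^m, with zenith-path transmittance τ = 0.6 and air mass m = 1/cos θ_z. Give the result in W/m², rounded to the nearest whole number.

cos θ_z = sin φ sin δ + cos φ cos δ cos H = (0.3843)(0.3074) + (0.9232)(0.9516)(0.9361) = 0.9405.
Air mass m = 1/cos θ_z = 1/0.9405 = 1.063; τ^m = 0.6^1.063 = 0.5810.
Surface direct beam = 1365 × 0.9405 × 0.5810 = 745.88 W/m².

746 W/m²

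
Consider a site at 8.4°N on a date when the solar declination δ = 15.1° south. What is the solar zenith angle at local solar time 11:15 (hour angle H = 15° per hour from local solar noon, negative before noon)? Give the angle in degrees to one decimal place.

Hour angle H = 15° × (11.25 − 12) = -11.25°.
cos θ_z = sin(8.4°) sin(-15.1°) + cos(8.4°) cos(-15.1°) cos(-11.25°) = -0.0381 + 0.9368 = 0.8987.
θ_z = arccos(0.8987) = 26.01°.

26.0°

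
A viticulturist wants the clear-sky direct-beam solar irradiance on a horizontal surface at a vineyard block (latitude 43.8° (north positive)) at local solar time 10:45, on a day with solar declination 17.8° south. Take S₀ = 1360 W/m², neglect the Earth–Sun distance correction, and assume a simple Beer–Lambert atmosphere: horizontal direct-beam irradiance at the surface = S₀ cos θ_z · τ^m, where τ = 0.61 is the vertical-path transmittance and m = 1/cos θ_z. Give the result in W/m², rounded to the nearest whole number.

Hour angle H = 15° × (10.75 − 12) = -18.75°.
With φ = 43.8°, δ = -17.8°, H = -18.75°: sin φ sin δ = -0.2116, cos φ cos δ cos H = 0.6507, so cos θ_z = 0.4391.
Air mass m = 1/cos θ_z = 1/0.4391 = 2.277; τ^m = 0.61^2.277 = 0.3245.
Surface direct beam = 1360 × 0.4391 × 0.3245 = 193.78 W/m².

194 W/m²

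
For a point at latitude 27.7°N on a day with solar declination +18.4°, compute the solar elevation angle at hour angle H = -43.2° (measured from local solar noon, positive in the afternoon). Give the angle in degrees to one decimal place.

49.4°

cos θ_z = sin(27.7°) sin(18.4°) + cos(27.7°) cos(18.4°) cos(-43.20°) = 0.1467 + 0.6124 = 0.7591.
θ_z = arccos(0.7591) = 40.62°, so the elevation is 90° − 40.62° = 49.38°.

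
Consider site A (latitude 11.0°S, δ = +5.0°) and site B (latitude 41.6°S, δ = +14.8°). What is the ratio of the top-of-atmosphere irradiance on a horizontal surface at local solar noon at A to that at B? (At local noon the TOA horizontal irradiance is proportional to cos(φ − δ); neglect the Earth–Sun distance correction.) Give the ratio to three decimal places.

A: cos θ_z = cos(-11.0° − (5.0°)) = 0.9613.
B: cos θ_z = cos(-41.6° − (14.8°)) = 0.5534.
Ratio A/B = 0.9613 / 0.5534 = 1.7371.

1.737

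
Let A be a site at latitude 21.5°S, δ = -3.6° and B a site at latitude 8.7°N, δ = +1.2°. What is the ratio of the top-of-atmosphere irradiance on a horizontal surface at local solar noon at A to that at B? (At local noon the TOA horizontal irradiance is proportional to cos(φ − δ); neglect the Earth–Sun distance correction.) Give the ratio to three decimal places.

A: cos θ_z = cos(-21.5° − (-3.6°)) = 0.9516.
B: cos θ_z = cos(8.7° − (1.2°)) = 0.9914.
Ratio A/B = 0.9516 / 0.9914 = 0.9599.

0.960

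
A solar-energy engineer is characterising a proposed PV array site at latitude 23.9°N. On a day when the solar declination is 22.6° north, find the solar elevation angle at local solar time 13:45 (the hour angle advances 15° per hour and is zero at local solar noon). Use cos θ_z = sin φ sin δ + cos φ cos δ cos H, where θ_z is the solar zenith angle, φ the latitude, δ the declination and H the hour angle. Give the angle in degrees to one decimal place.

65.9°

Hour angle H = 15° × (13.75 − 12) = 26.25°.
With φ = 23.9°, δ = 22.6°, H = 26.25°: sin φ sin δ = 0.1557, cos φ cos δ cos H = 0.7570, so cos θ_z = 0.9127.
θ_z = arccos(0.9127) = 24.12°, so the elevation is 90° − 24.12° = 65.88°.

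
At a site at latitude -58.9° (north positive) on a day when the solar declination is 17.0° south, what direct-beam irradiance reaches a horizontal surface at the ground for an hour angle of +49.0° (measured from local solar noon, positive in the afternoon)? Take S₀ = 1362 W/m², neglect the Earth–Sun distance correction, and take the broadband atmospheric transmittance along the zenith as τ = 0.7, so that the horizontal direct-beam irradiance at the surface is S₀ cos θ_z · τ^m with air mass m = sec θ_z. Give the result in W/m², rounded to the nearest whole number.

With φ = -58.9°, δ = -17.0°, H = 49.00°: sin φ sin δ = 0.2503, cos φ cos δ cos H = 0.3241, so cos θ_z = 0.5744.
Air mass m = 1/cos θ_z = 1/0.5744 = 1.741; τ^m = 0.7^1.741 = 0.5374.
Surface direct beam = 1362 × 0.5744 × 0.5374 = 420.43 W/m².

420 W/m²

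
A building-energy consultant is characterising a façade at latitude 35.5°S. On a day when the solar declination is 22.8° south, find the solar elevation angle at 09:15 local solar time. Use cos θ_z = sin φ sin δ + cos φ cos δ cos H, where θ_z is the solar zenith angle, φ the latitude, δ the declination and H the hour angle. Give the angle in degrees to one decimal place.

Hour angle H = 15° × (9.25 − 12) = -41.25°.
cos θ_z = sin(-35.5°) sin(-22.8°) + cos(-35.5°) cos(-22.8°) cos(-41.25°) = 0.2250 + 0.5643 = 0.7893.
θ_z = arccos(0.7893) = 37.88°, so the elevation is 90° − 37.88° = 52.12°.

52.1°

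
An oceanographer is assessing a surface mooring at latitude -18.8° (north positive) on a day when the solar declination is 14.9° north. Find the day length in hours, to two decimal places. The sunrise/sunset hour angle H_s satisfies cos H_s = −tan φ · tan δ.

11.31 hours

cos H_s = −tan(-18.8°) · tan(14.9°) = 0.0906, so H_s = arccos(0.0906) = 84.80°.
Day length = 2 H_s / 15° h⁻¹ = 169.60° / 15 = 11.307 h.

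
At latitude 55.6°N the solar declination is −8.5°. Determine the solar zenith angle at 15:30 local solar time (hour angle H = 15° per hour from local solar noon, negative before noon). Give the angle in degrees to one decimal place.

77.4°

Hour angle H = 15° × (15.5 − 12) = 52.50°.
cos θ_z = sin(55.6°) sin(-8.5°) + cos(55.6°) cos(-8.5°) cos(52.50°) = -0.1220 + 0.3402 = 0.2182.
θ_z = arccos(0.2182) = 77.40°.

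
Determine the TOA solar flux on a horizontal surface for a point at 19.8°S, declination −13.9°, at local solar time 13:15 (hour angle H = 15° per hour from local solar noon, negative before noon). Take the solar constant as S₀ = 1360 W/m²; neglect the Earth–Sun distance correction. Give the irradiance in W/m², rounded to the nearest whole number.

1287 W/m²

Hour angle H = 15° × (13.25 − 12) = 18.75°.
cos θ_z = sin φ sin δ + cos φ cos δ cos H = (-0.3387)(-0.2402) + (0.9409)(0.9707)(0.9469) = 0.9462.
Top-of-atmosphere irradiance = S₀ cos θ_z = 1360 × 0.9462 = 1286.83 W/m².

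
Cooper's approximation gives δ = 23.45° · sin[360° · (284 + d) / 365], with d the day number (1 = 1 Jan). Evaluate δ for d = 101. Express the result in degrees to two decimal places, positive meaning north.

+7.91°

360 × (284 + 101) / 365 = 379.726°; sin(379.726°) = 0.3375.
δ = 23.45 × 0.3375 = 7.914° ≈ +7.91°.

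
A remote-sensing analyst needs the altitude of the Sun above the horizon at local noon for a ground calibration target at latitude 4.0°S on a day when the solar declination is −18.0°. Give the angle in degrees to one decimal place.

At local solar noon the hour angle is zero, so the elevation is 90° − |φ − δ| = 90° − |-4.0° − (-18.0°)| = 90° − 14.0° = 76.0°.

76.0°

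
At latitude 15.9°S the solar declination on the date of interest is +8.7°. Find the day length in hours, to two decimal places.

11.67 hours

cos H_s = −tan(-15.9°) · tan(8.7°) = 0.0436, so H_s = arccos(0.0436) = 87.50°.
Day length = 2 H_s / 15° h⁻¹ = 175.00° / 15 = 11.667 h.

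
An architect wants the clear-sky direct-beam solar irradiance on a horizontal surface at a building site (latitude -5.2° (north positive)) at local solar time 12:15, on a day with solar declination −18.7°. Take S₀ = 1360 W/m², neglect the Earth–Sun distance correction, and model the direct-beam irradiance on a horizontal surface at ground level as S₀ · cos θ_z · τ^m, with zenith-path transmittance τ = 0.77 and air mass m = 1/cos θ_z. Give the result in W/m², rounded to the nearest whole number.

Hour angle H = 15° × (12.25 − 12) = 3.75°.
With φ = -5.2°, δ = -18.7°, H = 3.75°: sin φ sin δ = 0.0291, cos φ cos δ cos H = 0.9413, so cos θ_z = 0.9704.
Air mass m = 1/cos θ_z = 1/0.9704 = 1.031; τ^m = 0.77^1.031 = 0.7638.
Surface direct beam = 1360 × 0.9704 × 0.7638 = 1008.02 W/m².

1008 W/m²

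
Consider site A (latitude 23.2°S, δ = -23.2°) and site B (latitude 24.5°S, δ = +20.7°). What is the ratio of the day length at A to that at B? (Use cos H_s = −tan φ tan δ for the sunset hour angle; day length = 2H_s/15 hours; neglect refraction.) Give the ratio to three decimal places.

1.256

A: H_s = arccos(−tan -23.2° · tan -23.2°) = 100.59°, so 2H_s/15 = 13.4120 h.
B: H_s = arccos(−tan -24.5° · tan 20.7°) = 80.08°, so 2H_s/15 = 10.6773 h.
Ratio A/B = 13.4120 / 10.6773 = 1.2561.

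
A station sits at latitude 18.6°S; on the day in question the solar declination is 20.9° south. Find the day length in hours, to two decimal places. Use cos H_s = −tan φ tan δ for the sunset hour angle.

12.98 hours

cos H_s = −tan(-18.6°) · tan(-20.9°) = -0.1285, so H_s = arccos(-0.1285) = 97.38°.
Day length = 2 H_s / 15° h⁻¹ = 194.76° / 15 = 12.984 h.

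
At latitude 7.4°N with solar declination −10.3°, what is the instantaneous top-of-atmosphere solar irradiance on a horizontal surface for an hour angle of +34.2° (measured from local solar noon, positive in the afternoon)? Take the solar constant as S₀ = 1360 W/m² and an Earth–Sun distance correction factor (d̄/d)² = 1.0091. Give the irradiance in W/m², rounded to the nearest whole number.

With φ = 7.4°, δ = -10.3°, H = 34.20°: sin φ sin δ = -0.0230, cos φ cos δ cos H = 0.8070, so cos θ_z = 0.7840.
Top-of-atmosphere irradiance = S₀ (d̄/d)² cos θ_z = 1360 × 1.0091 × 0.7840 = 1075.94 W/m².

1076 W/m²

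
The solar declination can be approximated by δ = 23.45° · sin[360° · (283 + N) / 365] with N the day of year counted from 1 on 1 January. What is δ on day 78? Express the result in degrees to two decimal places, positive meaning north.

-1.61°

360 × (283 + 78) / 365 = 356.055°; sin(356.055°) = -0.0688.
δ = 23.45 × -0.0688 = -1.613° ≈ -1.61°.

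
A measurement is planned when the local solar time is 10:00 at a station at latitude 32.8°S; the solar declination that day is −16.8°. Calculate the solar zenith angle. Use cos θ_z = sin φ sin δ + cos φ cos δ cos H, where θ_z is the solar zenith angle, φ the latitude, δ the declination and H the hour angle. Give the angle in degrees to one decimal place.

31.4°

Hour angle H = 15° × (10 − 12) = -30.00°.
cos θ_z = sin φ sin δ + cos φ cos δ cos H = (-0.5417)(-0.2890) + (0.8406)(0.9573)(0.8660) = 0.8534.
θ_z = arccos(0.8534) = 31.42°.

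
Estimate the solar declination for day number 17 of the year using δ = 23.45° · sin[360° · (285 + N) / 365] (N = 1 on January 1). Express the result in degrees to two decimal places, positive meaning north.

360 × (285 + 17) / 365 = 297.863°; sin(297.863°) = -0.8841.
δ = 23.45 × -0.8841 = -20.732° ≈ -20.73°.

-20.73°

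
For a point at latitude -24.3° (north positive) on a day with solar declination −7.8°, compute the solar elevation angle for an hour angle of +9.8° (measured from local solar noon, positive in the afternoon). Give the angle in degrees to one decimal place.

With φ = -24.3°, δ = -7.8°, H = 9.80°: sin φ sin δ = 0.0558, cos φ cos δ cos H = 0.8898, so cos θ_z = 0.9456.
θ_z = arccos(0.9456) = 18.99°, so the elevation is 90° − 18.99° = 71.01°.

71.0°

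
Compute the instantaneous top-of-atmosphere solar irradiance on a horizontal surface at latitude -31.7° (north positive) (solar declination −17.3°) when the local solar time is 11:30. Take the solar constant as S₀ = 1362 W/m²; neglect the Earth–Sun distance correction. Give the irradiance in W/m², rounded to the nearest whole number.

Hour angle H = 15° × (11.5 − 12) = -7.50°.
With φ = -31.7°, δ = -17.3°, H = -7.50°: sin φ sin δ = 0.1563, cos φ cos δ cos H = 0.8054, so cos θ_z = 0.9617.
Top-of-atmosphere irradiance = S₀ cos θ_z = 1362 × 0.9617 = 1309.84 W/m².

1310 W/m²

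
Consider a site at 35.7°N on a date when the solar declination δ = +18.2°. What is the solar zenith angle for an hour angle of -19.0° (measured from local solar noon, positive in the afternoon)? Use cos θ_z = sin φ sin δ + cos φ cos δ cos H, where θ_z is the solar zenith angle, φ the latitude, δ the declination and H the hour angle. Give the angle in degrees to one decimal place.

24.3°

cos θ_z = sin(35.7°) sin(18.2°) + cos(35.7°) cos(18.2°) cos(-19.00°) = 0.1823 + 0.7294 = 0.9117.
θ_z = arccos(0.9117) = 24.26°.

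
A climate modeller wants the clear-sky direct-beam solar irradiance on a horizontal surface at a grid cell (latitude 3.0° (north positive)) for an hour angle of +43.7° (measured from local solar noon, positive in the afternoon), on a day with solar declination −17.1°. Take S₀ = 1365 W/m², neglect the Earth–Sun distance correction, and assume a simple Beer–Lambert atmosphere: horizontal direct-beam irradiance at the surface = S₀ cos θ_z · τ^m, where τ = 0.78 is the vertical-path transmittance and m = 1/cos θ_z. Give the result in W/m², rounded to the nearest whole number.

cos θ_z = sin(3.0°) sin(-17.1°) + cos(3.0°) cos(-17.1°) cos(43.70°) = -0.0154 + 0.6901 = 0.6747.
Air mass m = 1/cos θ_z = 1/0.6747 = 1.482; τ^m = 0.78^1.482 = 0.6920.
Surface direct beam = 1365 × 0.6747 × 0.6920 = 637.31 W/m².

637 W/m²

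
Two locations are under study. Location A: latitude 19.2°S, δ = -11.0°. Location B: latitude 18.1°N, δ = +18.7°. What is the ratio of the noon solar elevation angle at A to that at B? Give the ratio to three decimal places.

0.915

A: 90° − |-19.2 − (-11.0)| = 81.80°.
B: 90° − |18.1 − (18.7)| = 89.40°.
Ratio A/B = 81.8000 / 89.4000 = 0.9150.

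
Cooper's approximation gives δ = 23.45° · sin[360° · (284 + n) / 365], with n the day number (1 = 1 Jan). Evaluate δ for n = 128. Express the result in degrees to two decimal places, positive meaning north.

360 × (284 + 128) / 365 = 406.356°; sin(406.356°) = 0.7236.
δ = 23.45 × 0.7236 = 16.968° ≈ +16.97°.

+16.97°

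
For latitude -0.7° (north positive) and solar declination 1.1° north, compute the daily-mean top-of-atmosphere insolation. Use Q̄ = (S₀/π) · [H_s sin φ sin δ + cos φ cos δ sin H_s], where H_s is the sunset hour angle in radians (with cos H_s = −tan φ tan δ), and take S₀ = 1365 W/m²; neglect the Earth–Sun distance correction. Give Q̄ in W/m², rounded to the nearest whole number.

−tan φ tan δ = −(-0.0122)(0.0192) = 0.0002; H_s = arccos(0.0002) = 89.99°. In radians, H_s = 1.5706.
H_s sin φ sin δ = 1.5706 × -0.0122 × 0.0192 = -0.0004.
cos φ cos δ sin H_s = 0.9999 × 0.9998 × 1.0000 = 0.9997.
Q̄ = (1365/π) × (-0.0004 + 0.9997) = 434.49 × 0.9993 = 434.19 W/m².

434 W/m²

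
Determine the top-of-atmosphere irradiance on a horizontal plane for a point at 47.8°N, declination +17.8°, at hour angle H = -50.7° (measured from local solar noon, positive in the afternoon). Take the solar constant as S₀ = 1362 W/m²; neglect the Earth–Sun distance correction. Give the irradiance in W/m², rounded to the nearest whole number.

cos θ_z = sin(47.8°) sin(17.8°) + cos(47.8°) cos(17.8°) cos(-50.70°) = 0.2265 + 0.4051 = 0.6316.
Top-of-atmosphere irradiance = S₀ cos θ_z = 1362 × 0.6316 = 860.24 W/m².

860 W/m²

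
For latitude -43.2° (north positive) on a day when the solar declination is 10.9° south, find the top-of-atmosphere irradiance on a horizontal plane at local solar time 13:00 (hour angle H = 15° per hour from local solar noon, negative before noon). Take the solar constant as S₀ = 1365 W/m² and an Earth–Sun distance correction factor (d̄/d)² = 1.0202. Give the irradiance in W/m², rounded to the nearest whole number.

Hour angle H = 15° × (13 − 12) = 15.00°.
With φ = -43.2°, δ = -10.9°, H = 15.00°: sin φ sin δ = 0.1294, cos φ cos δ cos H = 0.6914, so cos θ_z = 0.8208.
Top-of-atmosphere irradiance = S₀ (d̄/d)² cos θ_z = 1365 × 1.0202 × 0.8208 = 1143.02 W/m².

1143 W/m²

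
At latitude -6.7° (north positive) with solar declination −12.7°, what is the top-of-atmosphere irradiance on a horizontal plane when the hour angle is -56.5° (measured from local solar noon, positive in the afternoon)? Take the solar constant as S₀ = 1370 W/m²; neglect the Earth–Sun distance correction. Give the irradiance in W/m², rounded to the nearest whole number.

cos θ_z = sin φ sin δ + cos φ cos δ cos H = (-0.1167)(-0.2198) + (0.9932)(0.9755)(0.5519) = 0.5604.
Top-of-atmosphere irradiance = S₀ cos θ_z = 1370 × 0.5604 = 767.75 W/m².

768 W/m²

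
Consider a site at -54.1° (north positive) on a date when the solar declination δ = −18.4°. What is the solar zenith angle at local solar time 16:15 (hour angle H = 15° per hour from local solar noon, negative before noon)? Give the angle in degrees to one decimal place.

59.9°

Hour angle H = 15° × (16.25 − 12) = 63.75°.
cos θ_z = sin φ sin δ + cos φ cos δ cos H = (-0.8100)(-0.3156) + (0.5864)(0.9489)(0.4423) = 0.5017.
θ_z = arccos(0.5017) = 59.89°.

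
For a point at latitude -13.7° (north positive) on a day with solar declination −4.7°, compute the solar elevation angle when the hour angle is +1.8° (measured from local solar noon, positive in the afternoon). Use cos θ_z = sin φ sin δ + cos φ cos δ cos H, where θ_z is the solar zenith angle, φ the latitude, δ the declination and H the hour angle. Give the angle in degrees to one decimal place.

With φ = -13.7°, δ = -4.7°, H = 1.80°: sin φ sin δ = 0.0194, cos φ cos δ cos H = 0.9678, so cos θ_z = 0.9872.
θ_z = arccos(0.9872) = 9.18°, so the elevation is 90° − 9.18° = 80.82°.

80.8°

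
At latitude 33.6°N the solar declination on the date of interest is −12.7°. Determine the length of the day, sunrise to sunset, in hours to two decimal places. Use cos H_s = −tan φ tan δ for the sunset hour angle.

The sunset hour angle satisfies cos H_s = −tan φ tan δ = 0.1497, giving H_s = 81.39°.
Day length = 2 H_s / 15° h⁻¹ = 162.78° / 15 = 10.852 h.

10.85 hours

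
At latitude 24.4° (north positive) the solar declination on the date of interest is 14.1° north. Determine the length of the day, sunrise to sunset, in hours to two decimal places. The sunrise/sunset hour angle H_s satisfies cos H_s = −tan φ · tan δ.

12.87 hours

−tan φ tan δ = −(0.4536)(0.2512) = -0.1139; H_s = arccos(-0.1139) = 96.54°.
Day length = 2 H_s / 15° h⁻¹ = 193.08° / 15 = 12.872 h.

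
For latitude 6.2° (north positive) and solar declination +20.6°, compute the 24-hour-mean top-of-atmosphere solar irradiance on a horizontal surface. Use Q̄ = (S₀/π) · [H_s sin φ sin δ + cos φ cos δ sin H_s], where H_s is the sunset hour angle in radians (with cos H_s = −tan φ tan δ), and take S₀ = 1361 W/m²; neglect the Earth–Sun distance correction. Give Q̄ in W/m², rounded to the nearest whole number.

429 W/m²

The sunset hour angle satisfies cos H_s = −tan φ tan δ = -0.0408, giving H_s = 92.34°. In radians, H_s = 1.6116.
H_s sin φ sin δ = 1.6116 × 0.1080 × 0.3518 = 0.0612.
cos φ cos δ sin H_s = 0.9942 × 0.9361 × 0.9992 = 0.9299.
Q̄ = (1361/π) × (0.0612 + 0.9299) = 433.22 × 0.9911 = 429.36 W/m².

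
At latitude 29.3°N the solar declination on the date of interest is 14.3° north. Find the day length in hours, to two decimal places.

13.10 hours

cos H_s = −tan(29.3°) · tan(14.3°) = -0.1430, so H_s = arccos(-0.1430) = 98.22°.
Day length = 2 H_s / 15° h⁻¹ = 196.44° / 15 = 13.096 h.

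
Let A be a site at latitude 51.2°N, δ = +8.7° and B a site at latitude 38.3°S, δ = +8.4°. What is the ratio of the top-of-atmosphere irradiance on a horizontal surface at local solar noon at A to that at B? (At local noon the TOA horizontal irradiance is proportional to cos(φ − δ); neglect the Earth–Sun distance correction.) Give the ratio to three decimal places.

1.075

A: cos θ_z = cos(51.2° − (8.7°)) = 0.7373.
B: cos θ_z = cos(-38.3° − (8.4°)) = 0.6858.
Ratio A/B = 0.7373 / 0.6858 = 1.0751.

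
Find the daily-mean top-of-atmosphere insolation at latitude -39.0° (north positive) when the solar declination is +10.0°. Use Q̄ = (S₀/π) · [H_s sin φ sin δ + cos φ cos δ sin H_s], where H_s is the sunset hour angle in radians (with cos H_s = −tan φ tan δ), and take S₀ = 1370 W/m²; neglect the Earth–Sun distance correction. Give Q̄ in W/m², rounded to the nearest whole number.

−tan φ tan δ = −(-0.8098)(0.1763) = 0.1428; H_s = arccos(0.1428) = 81.79°. In radians, H_s = 1.4275.
H_s sin φ sin δ = 1.4275 × -0.6293 × 0.1736 = -0.1559.
cos φ cos δ sin H_s = 0.7771 × 0.9848 × 0.9898 = 0.7575.
Q̄ = (1370/π) × (-0.1559 + 0.7575) = 436.08 × 0.6016 = 262.35 W/m².

262 W/m²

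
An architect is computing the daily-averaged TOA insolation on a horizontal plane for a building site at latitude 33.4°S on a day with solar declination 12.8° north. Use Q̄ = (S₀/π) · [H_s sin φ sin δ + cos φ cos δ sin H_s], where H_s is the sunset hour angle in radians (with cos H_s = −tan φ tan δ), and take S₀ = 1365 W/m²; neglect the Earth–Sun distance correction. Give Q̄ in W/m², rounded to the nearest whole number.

274 W/m²

−tan φ tan δ = −(-0.6594)(0.2272) = 0.1498; H_s = arccos(0.1498) = 81.38°. In radians, H_s = 1.4203.
H_s sin φ sin δ = 1.4203 × -0.5505 × 0.2215 = -0.1732.
cos φ cos δ sin H_s = 0.8348 × 0.9751 × 0.9887 = 0.8048.
Q̄ = (1365/π) × (-0.1732 + 0.8048) = 434.49 × 0.6316 = 274.42 W/m².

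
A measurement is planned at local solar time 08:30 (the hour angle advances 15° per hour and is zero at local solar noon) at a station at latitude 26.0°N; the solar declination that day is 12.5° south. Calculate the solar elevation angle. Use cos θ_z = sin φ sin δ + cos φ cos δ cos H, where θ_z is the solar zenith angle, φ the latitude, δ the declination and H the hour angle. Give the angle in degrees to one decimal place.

26.1°

Hour angle H = 15° × (8.5 − 12) = -52.50°.
cos θ_z = sin(26.0°) sin(-12.5°) + cos(26.0°) cos(-12.5°) cos(-52.50°) = -0.0949 + 0.5342 = 0.4393.
θ_z = arccos(0.4393) = 63.94°, so the elevation is 90° − 63.94° = 26.06°.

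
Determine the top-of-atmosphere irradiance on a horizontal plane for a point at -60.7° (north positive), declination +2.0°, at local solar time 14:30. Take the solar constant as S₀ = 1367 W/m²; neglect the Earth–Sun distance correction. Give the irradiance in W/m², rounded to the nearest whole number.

Hour angle H = 15° × (14.5 − 12) = 37.50°.
cos θ_z = sin(-60.7°) sin(2.0°) + cos(-60.7°) cos(2.0°) cos(37.50°) = -0.0304 + 0.3880 = 0.3576.
Top-of-atmosphere irradiance = S₀ cos θ_z = 1367 × 0.3576 = 488.84 W/m².

489 W/m²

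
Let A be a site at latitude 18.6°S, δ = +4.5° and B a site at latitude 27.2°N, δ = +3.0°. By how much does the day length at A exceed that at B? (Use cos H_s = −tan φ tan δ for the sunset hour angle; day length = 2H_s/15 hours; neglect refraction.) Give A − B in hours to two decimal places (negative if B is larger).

A: H_s = arccos(−tan -18.6° · tan 4.5°) = 88.48°, so 2H_s/15 = 11.7973 h.
B: H_s = arccos(−tan 27.2° · tan 3.0°) = 91.54°, so 2H_s/15 = 12.2053 h.
A − B = 11.7973 − 12.2053 = -0.4080 h.

-0.41 h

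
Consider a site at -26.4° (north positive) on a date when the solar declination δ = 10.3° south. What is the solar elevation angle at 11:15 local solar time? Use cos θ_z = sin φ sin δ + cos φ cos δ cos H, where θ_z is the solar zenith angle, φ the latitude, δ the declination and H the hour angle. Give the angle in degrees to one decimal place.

70.7°

Hour angle H = 15° × (11.25 − 12) = -11.25°.
cos θ_z = sin(-26.4°) sin(-10.3°) + cos(-26.4°) cos(-10.3°) cos(-11.25°) = 0.0795 + 0.8643 = 0.9438.
θ_z = arccos(0.9438) = 19.30°, so the elevation is 90° − 19.30° = 70.70°.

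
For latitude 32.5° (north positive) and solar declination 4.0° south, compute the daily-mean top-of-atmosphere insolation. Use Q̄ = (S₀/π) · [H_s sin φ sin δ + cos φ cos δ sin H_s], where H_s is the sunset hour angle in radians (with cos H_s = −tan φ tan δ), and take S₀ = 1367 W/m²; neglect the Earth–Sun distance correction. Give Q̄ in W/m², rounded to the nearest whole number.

−tan φ tan δ = −(0.6371)(-0.0699) = 0.0445; H_s = arccos(0.0445) = 87.45°. In radians, H_s = 1.5263.
H_s sin φ sin δ = 1.5263 × 0.5373 × -0.0698 = -0.0572.
cos φ cos δ sin H_s = 0.8434 × 0.9976 × 0.9990 = 0.8405.
Q̄ = (1367/π) × (-0.0572 + 0.8405) = 435.13 × 0.7833 = 340.84 W/m².

341 W/m²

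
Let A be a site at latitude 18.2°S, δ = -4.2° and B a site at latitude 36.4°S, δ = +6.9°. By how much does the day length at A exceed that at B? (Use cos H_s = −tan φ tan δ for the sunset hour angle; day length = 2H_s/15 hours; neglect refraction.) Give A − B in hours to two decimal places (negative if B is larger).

A: H_s = arccos(−tan -18.2° · tan -4.2°) = 91.38°, so 2H_s/15 = 12.1840 h.
B: H_s = arccos(−tan -36.4° · tan 6.9°) = 84.88°, so 2H_s/15 = 11.3173 h.
A − B = 12.1840 − 11.3173 = 0.8667 h.

+0.87 h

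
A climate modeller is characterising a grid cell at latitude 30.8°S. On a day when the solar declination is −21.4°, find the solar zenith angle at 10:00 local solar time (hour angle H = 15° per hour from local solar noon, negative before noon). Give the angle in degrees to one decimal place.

28.4°

Hour angle H = 15° × (10 − 12) = -30.00°.
With φ = -30.8°, δ = -21.4°, H = -30.00°: sin φ sin δ = 0.1868, cos φ cos δ cos H = 0.6926, so cos θ_z = 0.8794.
θ_z = arccos(0.8794) = 28.43°.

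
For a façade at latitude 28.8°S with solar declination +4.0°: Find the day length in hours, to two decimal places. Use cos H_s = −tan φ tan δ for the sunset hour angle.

11.71 hours

The sunset hour angle satisfies cos H_s = −tan φ tan δ = 0.0384, giving H_s = 87.80°.
Day length = 2 H_s / 15° h⁻¹ = 175.60° / 15 = 11.707 h.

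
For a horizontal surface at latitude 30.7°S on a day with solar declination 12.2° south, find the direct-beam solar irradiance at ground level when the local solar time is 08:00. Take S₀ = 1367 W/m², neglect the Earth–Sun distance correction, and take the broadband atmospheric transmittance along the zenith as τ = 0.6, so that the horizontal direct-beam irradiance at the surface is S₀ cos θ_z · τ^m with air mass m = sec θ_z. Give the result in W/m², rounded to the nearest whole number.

274 W/m²

Hour angle H = 15° × (8 − 12) = -60.00°.
With φ = -30.7°, δ = -12.2°, H = -60.00°: sin φ sin δ = 0.1079, cos φ cos δ cos H = 0.4202, so cos θ_z = 0.5281.
Air mass m = 1/cos θ_z = 1/0.5281 = 1.894; τ^m = 0.6^1.894 = 0.3800.
Surface direct beam = 1367 × 0.5281 × 0.3800 = 274.33 W/m².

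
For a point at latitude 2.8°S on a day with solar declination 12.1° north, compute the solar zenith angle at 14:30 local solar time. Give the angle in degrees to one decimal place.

40.1°

Hour angle H = 15° × (14.5 − 12) = 37.50°.
cos θ_z = sin(-2.8°) sin(12.1°) + cos(-2.8°) cos(12.1°) cos(37.50°) = -0.0102 + 0.7748 = 0.7646.
θ_z = arccos(0.7646) = 40.13°.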